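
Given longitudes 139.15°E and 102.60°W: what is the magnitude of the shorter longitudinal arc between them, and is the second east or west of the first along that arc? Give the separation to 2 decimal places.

118.25° east

Raw difference: -102.60 − 139.15 = -241.75°.
Normalise into (−180°, 180°]: -241.75° + 360° = 118.25°.
Positive ⇒ the second point lies to the east; separation 118.25°.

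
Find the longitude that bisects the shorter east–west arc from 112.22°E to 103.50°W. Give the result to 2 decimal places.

175.64°W

Signed shortest Δλ from +112.22° to -103.50° is +144.28°.
Midpoint longitude = +112.22° + (+144.28°)/2 = +112.22° + 72.14° = +184.36°.
Normalise into (−180°, 180°]: -175.64°.
(The naïve average (+112.22 + -103.50)/2 = 4.36° is on the wrong side of the globe.)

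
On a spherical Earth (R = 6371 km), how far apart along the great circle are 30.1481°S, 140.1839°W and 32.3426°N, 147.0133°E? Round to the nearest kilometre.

Δλ = 147.0133 − -140.1839 = 287.1972°; wrapped into (−180°, 180°]: -72.8028°.
Δφ = 32.3426 − -30.1481 = 62.4907°.
a = sin²(Δφ/2) + cos φ₁ · cos φ₂ · sin²(Δλ/2) = 0.526341.
c = 2·atan2(√a, √(1−a)) = 1.62350 rad → d = 6371·c ≈ 10343.34 km.

10343 km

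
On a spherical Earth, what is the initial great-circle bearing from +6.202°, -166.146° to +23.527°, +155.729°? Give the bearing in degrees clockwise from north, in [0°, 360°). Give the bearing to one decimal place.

299.4°

Δλ = 155.729 − -166.146 = 321.875°; wrapped into (−180°, 180°]: -38.125°.
θ = atan2( sin Δλ · cos φ₂ , cos φ₁ · sin φ₂ − sin φ₁ · cos φ₂ · cos Δλ )
  = atan2(-0.56606, 0.31892) = -60.603° → normalised to [0°, 360°): 299.397°.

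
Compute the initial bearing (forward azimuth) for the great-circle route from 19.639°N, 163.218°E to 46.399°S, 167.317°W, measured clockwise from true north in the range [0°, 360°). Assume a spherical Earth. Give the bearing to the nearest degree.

159°

Δλ = -167.317 − 163.218 = -330.535°; wrapped into (−180°, 180°]: 29.465°.
θ = atan2( sin Δλ · cos φ₂ , cos φ₁ · sin φ₂ − sin φ₁ · cos φ₂ · cos Δλ )
  = atan2(0.33922, -0.88384) = 159.003° → normalised to [0°, 360°): 159.003°.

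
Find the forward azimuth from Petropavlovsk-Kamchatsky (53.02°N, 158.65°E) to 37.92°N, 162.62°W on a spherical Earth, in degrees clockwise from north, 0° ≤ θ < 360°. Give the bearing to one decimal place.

Δλ = -162.62 − 158.65 = -321.27°; wrapped into (−180°, 180°]: 38.73°.
θ = atan2( sin Δλ · cos φ₂ , cos φ₁ · sin φ₂ − sin φ₁ · cos φ₂ · cos Δλ )
  = atan2(0.49356, -0.12193) = 103.877° → normalised to [0°, 360°): 103.877°.

103.9°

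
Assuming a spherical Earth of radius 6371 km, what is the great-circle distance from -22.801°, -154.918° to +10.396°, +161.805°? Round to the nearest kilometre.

5985 km

Δλ = 161.805 − -154.918 = 316.723°; wrapped into (−180°, 180°]: -43.277°.
Δφ = 10.396 − -22.801 = 33.197°.
a = sin²(Δφ/2) + cos φ₁ · cos φ₂ · sin²(Δλ/2) = 0.204896.
c = 2·atan2(√a, √(1−a)) = 0.93948 rad → d = 6371·c ≈ 5985.43 km.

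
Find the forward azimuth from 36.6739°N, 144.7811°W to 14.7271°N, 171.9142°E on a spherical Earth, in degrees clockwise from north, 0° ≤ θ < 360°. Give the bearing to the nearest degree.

252°

Δλ = 171.9142 − -144.7811 = 316.6953°; wrapped into (−180°, 180°]: -43.3047°.
θ = atan2( sin Δλ · cos φ₂ , cos φ₁ · sin φ₂ − sin φ₁ · cos φ₂ · cos Δλ )
  = atan2(-0.66335, -0.21646) = -108.073° → normalised to [0°, 360°): 251.927°.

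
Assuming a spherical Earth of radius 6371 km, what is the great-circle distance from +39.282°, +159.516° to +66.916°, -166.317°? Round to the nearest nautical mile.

2013 nmi

Δλ = -166.317 − 159.516 = -325.833°; wrapped into (−180°, 180°]: 34.167°.
Δφ = 66.916 − 39.282 = 27.634°.
a = sin²(Δφ/2) + cos φ₁ · cos φ₂ · sin²(Δλ/2) = 0.083226.
c = 2·atan2(√a, √(1−a)) = 0.58530 rad → d = 6371·c ≈ 3728.93 km ≈ 2013.46 nmi.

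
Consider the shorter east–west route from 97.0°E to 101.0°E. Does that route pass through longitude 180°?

No

Signed shortest Δλ = ((101.0 − 97.0 + 180) mod 360) − 180 = 4.0°.
Going east by 4.0° from +97.0° reaches +101.0° without touching 180°.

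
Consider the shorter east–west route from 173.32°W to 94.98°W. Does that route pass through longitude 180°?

No

Signed shortest Δλ = ((-94.98 − -173.32 + 180) mod 360) − 180 = 78.34°.
Going east by 78.34° from -173.32° reaches -94.98° without touching 180°.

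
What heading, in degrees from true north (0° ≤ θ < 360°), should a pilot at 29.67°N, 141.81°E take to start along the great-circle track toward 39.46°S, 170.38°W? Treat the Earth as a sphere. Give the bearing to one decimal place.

144.7°

Δλ = -170.38 − 141.81 = -312.19°; wrapped into (−180°, 180°]: 47.81°.
θ = atan2( sin Δλ · cos φ₂ , cos φ₁ · sin φ₂ − sin φ₁ · cos φ₂ · cos Δλ )
  = atan2(0.57204, -0.80888) = 144.732° → normalised to [0°, 360°): 144.732°.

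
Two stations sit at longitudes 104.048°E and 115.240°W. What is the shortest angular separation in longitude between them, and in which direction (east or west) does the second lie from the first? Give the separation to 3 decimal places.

Raw difference: -115.240 − 104.048 = -219.288°.
Normalise into (−180°, 180°]: -219.288° + 360° = 140.712°.
Positive ⇒ the second point lies to the east; separation 140.712°.

140.712° east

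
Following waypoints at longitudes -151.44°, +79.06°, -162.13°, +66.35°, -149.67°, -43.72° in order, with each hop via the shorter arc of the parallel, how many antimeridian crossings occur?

Leg 1: -151.44° → +79.06°, shortest Δλ = -129.5° (west) — crosses 180°.
Leg 2: +79.06° → -162.13°, shortest Δλ = 118.81° (east) — crosses 180°.
Leg 3: -162.13° → +66.35°, shortest Δλ = -131.52° (west) — crosses 180°.
Leg 4: +66.35° → -149.67°, shortest Δλ = 143.98° (east) — crosses 180°.
Leg 5: -149.67° → -43.72°, shortest Δλ = 105.95° (east) — does not cross 180°.
Total crossings: 4.

4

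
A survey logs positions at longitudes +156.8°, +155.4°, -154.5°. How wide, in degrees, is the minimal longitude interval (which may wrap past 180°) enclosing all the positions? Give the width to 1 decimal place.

Sort the longitudes: -154.5°, +155.4°, +156.8°.
Eastward gaps between consecutive values (wrapping around): 309.9°, 1.4°, 48.7°.
Largest gap = 309.9° ⇒ minimal covering band is its complement: 360° − 309.9° = 50.1°.
Band runs from +155.4° eastward to -154.5°, crossing the antimeridian.

50.1°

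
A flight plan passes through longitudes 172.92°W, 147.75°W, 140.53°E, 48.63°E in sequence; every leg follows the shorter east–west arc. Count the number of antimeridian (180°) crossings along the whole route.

1

Leg 1: -172.92° → -147.75°, shortest Δλ = 25.17° (east) — does not cross 180°.
Leg 2: -147.75° → +140.53°, shortest Δλ = -71.72° (west) — crosses 180°.
Leg 3: +140.53° → +48.63°, shortest Δλ = -91.9° (west) — does not cross 180°.
Total crossings: 1.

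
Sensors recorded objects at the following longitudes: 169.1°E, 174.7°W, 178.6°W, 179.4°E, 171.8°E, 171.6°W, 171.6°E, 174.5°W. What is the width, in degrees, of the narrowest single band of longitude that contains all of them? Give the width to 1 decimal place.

Sort the longitudes: -178.6°, -174.7°, -174.5°, -171.6°, +169.1°, +171.6°, +171.8°, +179.4°.
Eastward gaps between consecutive values (wrapping around): 3.9°, 0.2°, 2.9°, 340.7°, 2.5°, 0.2°, 7.6°, 2.0°.
Largest gap = 340.7° ⇒ minimal covering band is its complement: 360° − 340.7° = 19.3°.
Band runs from +169.1° eastward to -171.6°, crossing the antimeridian.

19.3°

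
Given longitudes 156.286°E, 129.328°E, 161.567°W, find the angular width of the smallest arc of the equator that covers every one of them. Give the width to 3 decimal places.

Sort the longitudes: -161.567°, +129.328°, +156.286°.
Eastward gaps between consecutive values (wrapping around): 290.895°, 26.958°, 42.147°.
Largest gap = 290.895° ⇒ minimal covering band is its complement: 360° − 290.895° = 69.105°.
Band runs from +129.328° eastward to -161.567°, crossing the antimeridian.

69.105°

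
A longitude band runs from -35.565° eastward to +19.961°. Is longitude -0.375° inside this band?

Band width going east from -35.565° to +19.961°: ((19.961 − -35.565) mod 360) = 55.526°.
Offset of -0.375° east of the west edge: ((-0.375 − -35.565) mod 360) = 35.190°.
35.190° ≤ 55.526° ⇒ inside.

Yes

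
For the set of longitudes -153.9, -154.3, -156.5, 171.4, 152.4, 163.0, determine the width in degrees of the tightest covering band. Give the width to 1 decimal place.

Sort the longitudes: -156.5°, -154.3°, -153.9°, +152.4°, +163.0°, +171.4°.
Eastward gaps between consecutive values (wrapping around): 2.2°, 0.4°, 306.3°, 10.6°, 8.4°, 32.1°.
Largest gap = 306.3° ⇒ minimal covering band is its complement: 360° − 306.3° = 53.7°.
Band runs from +152.4° eastward to -153.9°, crossing the antimeridian.

53.7°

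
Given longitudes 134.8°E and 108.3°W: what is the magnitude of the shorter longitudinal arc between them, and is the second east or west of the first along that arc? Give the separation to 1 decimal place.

Raw difference: -108.3 − 134.8 = -243.1°.
Normalise into (−180°, 180°]: -243.1° + 360° = 116.9°.
Positive ⇒ the second point lies to the east; separation 116.9°.

116.9° east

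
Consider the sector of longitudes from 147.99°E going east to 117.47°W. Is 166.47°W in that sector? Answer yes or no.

Band width going east from +147.99° to -117.47°: ((-117.47 − 147.99) mod 360) = 94.54°.
Offset of -166.47° east of the west edge: ((-166.47 − 147.99) mod 360) = 45.54°.
45.54° ≤ 94.54° ⇒ inside.

Yes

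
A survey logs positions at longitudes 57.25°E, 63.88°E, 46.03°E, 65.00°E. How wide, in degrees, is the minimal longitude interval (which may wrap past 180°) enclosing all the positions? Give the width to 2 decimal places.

18.97°

Sort the longitudes: +46.03°, +57.25°, +63.88°, +65.00°.
Eastward gaps between consecutive values (wrapping around): 11.22°, 6.63°, 1.12°, 341.03°.
Largest gap = 341.03° ⇒ minimal covering band is its complement: 360° − 341.03° = 18.97°.
Band runs from +46.03° eastward to +65.00°.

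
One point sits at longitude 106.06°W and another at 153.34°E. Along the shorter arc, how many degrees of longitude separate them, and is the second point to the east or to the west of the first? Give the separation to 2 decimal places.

100.60° west

Raw difference: 153.34 − -106.06 = 259.4°.
Normalise into (−180°, 180°]: 259.4° − 360° = -100.6°.
Negative ⇒ the second point lies to the west; separation 100.60°.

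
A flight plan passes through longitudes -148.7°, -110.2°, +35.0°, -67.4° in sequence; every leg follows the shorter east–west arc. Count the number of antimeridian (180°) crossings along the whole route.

0

Leg 1: -148.7° → -110.2°, shortest Δλ = 38.5° (east) — does not cross 180°.
Leg 2: -110.2° → +35.0°, shortest Δλ = 145.2° (east) — does not cross 180°.
Leg 3: +35.0° → -67.4°, shortest Δλ = -102.4° (west) — does not cross 180°.
Total crossings: 0.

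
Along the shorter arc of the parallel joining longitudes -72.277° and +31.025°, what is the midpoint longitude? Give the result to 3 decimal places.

-20.626°

Signed shortest Δλ from -72.277° to +31.025° is +103.302°.
Midpoint longitude = -72.277° + (+103.302°)/2 = -72.277° + 51.651° = -20.626°.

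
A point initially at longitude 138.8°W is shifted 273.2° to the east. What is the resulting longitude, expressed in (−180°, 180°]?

Start at -138.8°; shift +273.2° → +134.4°.
+134.4° already lies in (−180°, 180°].

134.4°E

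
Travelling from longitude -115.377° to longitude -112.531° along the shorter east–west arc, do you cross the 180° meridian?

No

Signed shortest Δλ = ((-112.531 − -115.377 + 180) mod 360) − 180 = 2.846°.
Going east by 2.846° from -115.377° reaches -112.531° without touching 180°.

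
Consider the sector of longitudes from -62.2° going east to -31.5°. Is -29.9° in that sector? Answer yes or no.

No

Band width going east from -62.2° to -31.5°: ((-31.5 − -62.2) mod 360) = 30.7°.
Offset of -29.9° east of the west edge: ((-29.9 − -62.2) mod 360) = 32.3°.
32.3° > 30.7° ⇒ outside.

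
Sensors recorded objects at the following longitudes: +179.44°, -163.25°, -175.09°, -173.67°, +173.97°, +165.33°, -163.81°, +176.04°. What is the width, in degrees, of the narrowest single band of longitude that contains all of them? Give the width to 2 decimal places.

31.42°

Sort the longitudes: -175.09°, -173.67°, -163.81°, -163.25°, +165.33°, +173.97°, +176.04°, +179.44°.
Eastward gaps between consecutive values (wrapping around): 1.42°, 9.86°, 0.56°, 328.58°, 8.64°, 2.07°, 3.40°, 5.47°.
Largest gap = 328.58° ⇒ minimal covering band is its complement: 360° − 328.58° = 31.42°.
Band runs from +165.33° eastward to -163.25°, crossing the antimeridian.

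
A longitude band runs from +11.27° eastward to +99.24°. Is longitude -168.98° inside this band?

No

Band width going east from +11.27° to +99.24°: ((99.24 − 11.27) mod 360) = 87.97°.
Offset of -168.98° east of the west edge: ((-168.98 − 11.27) mod 360) = 179.75°.
179.75° > 87.97° ⇒ outside.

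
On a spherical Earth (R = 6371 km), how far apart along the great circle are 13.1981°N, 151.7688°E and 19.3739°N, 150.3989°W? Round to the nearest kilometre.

6184 km

Δλ = -150.3989 − 151.7688 = -302.1677°; wrapped into (−180°, 180°]: 57.8323°.
Δφ = 19.3739 − 13.1981 = 6.1758°.
a = sin²(Δφ/2) + cos φ₁ · cos φ₂ · sin²(Δλ/2) = 0.217637.
c = 2·atan2(√a, √(1−a)) = 0.97070 rad → d = 6371·c ≈ 6184.30 km.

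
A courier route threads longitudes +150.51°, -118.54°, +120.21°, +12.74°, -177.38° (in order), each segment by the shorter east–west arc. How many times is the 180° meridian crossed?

3

Leg 1: +150.51° → -118.54°, shortest Δλ = 90.95° (east) — crosses 180°.
Leg 2: -118.54° → +120.21°, shortest Δλ = -121.25° (west) — crosses 180°.
Leg 3: +120.21° → +12.74°, shortest Δλ = -107.47° (west) — does not cross 180°.
Leg 4: +12.74° → -177.38°, shortest Δλ = 169.88° (east) — crosses 180°.
Total crossings: 3.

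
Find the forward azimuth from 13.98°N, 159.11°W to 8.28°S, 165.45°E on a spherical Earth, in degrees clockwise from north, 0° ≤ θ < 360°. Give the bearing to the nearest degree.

240°

Δλ = 165.45 − -159.11 = 324.56°; wrapped into (−180°, 180°]: -35.44°.
θ = atan2( sin Δλ · cos φ₂ , cos φ₁ · sin φ₂ − sin φ₁ · cos φ₂ · cos Δλ )
  = atan2(-0.57381, -0.33452) = -120.241° → normalised to [0°, 360°): 239.759°.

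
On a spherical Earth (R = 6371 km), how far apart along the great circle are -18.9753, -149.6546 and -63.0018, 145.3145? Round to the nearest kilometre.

6883 km

Δλ = 145.3145 − -149.6546 = 294.9691°; wrapped into (−180°, 180°]: -65.0309°.
Δφ = -63.0018 − -18.9753 = -44.0265°.
a = sin²(Δφ/2) + cos φ₁ · cos φ₂ · sin²(Δλ/2) = 0.264529.
c = 2·atan2(√a, √(1−a)) = 1.08044 rad → d = 6371·c ≈ 6883.47 km.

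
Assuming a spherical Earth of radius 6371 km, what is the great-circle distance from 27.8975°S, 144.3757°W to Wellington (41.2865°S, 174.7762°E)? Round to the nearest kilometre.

3981 km

Δλ = 174.7762 − -144.3757 = 319.1519°; wrapped into (−180°, 180°]: -40.8481°.
Δφ = -41.2865 − -27.8975 = -13.3890°.
a = sin²(Δφ/2) + cos φ₁ · cos φ₂ · sin²(Δλ/2) = 0.094461.
c = 2·atan2(√a, √(1−a)) = 0.62480 rad → d = 6371·c ≈ 3980.63 km.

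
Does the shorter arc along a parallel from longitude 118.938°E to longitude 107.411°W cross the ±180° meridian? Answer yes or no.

Naïve |-107.411 − 118.938| = 226.349° > 180°, so the shorter arc goes the other way round — across 180°.
Signed shortest Δλ = ((-107.411 − 118.938 + 180) mod 360) − 180 = 133.651°.
Going east by 133.651° from +118.938° passes through 180° before reaching -107.411°.

Yes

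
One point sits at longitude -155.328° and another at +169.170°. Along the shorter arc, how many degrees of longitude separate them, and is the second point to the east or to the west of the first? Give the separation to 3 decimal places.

Raw difference: 169.170 − -155.328 = 324.498°.
Normalise into (−180°, 180°]: 324.498° − 360° = -35.502°.
Negative ⇒ the second point lies to the west; separation 35.502°.

35.502° west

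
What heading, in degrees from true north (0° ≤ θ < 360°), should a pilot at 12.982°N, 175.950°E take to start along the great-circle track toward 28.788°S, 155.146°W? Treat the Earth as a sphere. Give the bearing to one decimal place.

146.6°

Δλ = -155.146 − 175.950 = -331.096°; wrapped into (−180°, 180°]: 28.904°.
θ = atan2( sin Δλ · cos φ₂ , cos φ₁ · sin φ₂ − sin φ₁ · cos φ₂ · cos Δλ )
  = atan2(0.42361, -0.64162) = 146.567° → normalised to [0°, 360°): 146.567°.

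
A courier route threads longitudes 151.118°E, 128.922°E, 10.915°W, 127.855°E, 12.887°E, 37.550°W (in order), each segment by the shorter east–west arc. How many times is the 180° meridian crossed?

0

Leg 1: +151.118° → +128.922°, shortest Δλ = -22.196° (west) — does not cross 180°.
Leg 2: +128.922° → -10.915°, shortest Δλ = -139.837° (west) — does not cross 180°.
Leg 3: -10.915° → +127.855°, shortest Δλ = 138.77° (east) — does not cross 180°.
Leg 4: +127.855° → +12.887°, shortest Δλ = -114.968° (west) — does not cross 180°.
Leg 5: +12.887° → -37.550°, shortest Δλ = -50.437° (west) — does not cross 180°.
Total crossings: 0.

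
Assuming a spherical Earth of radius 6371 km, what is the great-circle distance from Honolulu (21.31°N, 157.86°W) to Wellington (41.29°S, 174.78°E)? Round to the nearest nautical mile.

4056 nmi

Δλ = 174.78 − -157.86 = 332.64°; wrapped into (−180°, 180°]: -27.36°.
Δφ = -41.29 − 21.31 = -62.60°.
a = sin²(Δφ/2) + cos φ₁ · cos φ₂ · sin²(Δλ/2) = 0.309053.
c = 2·atan2(√a, √(1−a)) = 1.17895 rad → d = 6371·c ≈ 7511.10 km ≈ 4055.67 nmi.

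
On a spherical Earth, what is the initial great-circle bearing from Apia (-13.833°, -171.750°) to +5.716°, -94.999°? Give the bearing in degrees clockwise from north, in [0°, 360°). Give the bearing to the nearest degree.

Δλ = -94.999 − -171.750 = 76.751°.
θ = atan2( sin Δλ · cos φ₂ , cos φ₁ · sin φ₂ − sin φ₁ · cos φ₂ · cos Δλ )
  = atan2(0.96854, 0.15123) = 81.125° → normalised to [0°, 360°): 81.125°.

81°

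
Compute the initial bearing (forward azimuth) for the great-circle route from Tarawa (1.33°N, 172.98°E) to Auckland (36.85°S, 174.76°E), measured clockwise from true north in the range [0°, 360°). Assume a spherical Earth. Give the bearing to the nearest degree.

Δλ = 174.76 − 172.98 = 1.78°.
θ = atan2( sin Δλ · cos φ₂ , cos φ₁ · sin φ₂ − sin φ₁ · cos φ₂ · cos Δλ )
  = atan2(0.02486, -0.61813) = 177.697° → normalised to [0°, 360°): 177.697°.

178°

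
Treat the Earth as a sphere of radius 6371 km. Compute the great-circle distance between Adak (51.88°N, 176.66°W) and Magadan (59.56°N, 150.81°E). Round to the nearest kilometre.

Δλ = 150.81 − -176.66 = 327.47°; wrapped into (−180°, 180°]: -32.53°.
Δφ = 59.56 − 51.88 = 7.68°.
a = sin²(Δφ/2) + cos φ₁ · cos φ₂ · sin²(Δλ/2) = 0.029019.
c = 2·atan2(√a, √(1−a)) = 0.34237 rad → d = 6371·c ≈ 2181.23 km.

2181 km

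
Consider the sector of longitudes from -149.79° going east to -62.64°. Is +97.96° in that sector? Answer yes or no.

No

Band width going east from -149.79° to -62.64°: ((-62.64 − -149.79) mod 360) = 87.15°.
Offset of +97.96° east of the west edge: ((97.96 − -149.79) mod 360) = 247.75°.
247.75° > 87.15° ⇒ outside.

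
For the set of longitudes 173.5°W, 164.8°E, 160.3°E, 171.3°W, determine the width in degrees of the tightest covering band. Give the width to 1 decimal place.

28.4°

Sort the longitudes: -173.5°, -171.3°, +160.3°, +164.8°.
Eastward gaps between consecutive values (wrapping around): 2.2°, 331.6°, 4.5°, 21.7°.
Largest gap = 331.6° ⇒ minimal covering band is its complement: 360° − 331.6° = 28.4°.
Band runs from +160.3° eastward to -171.3°, crossing the antimeridian.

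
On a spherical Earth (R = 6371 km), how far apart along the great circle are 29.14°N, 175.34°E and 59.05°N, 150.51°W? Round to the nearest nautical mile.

Δλ = -150.51 − 175.34 = -325.85°; wrapped into (−180°, 180°]: 34.15°.
Δφ = 59.05 − 29.14 = 29.91°.
a = sin²(Δφ/2) + cos φ₁ · cos φ₂ · sin²(Δλ/2) = 0.105323.
c = 2·atan2(√a, √(1−a)) = 0.66104 rad → d = 6371·c ≈ 4211.48 km ≈ 2274.02 nmi.

2274 nmi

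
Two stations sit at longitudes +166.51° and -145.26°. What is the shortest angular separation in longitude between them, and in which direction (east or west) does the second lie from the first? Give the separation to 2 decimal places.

48.23° east

Raw difference: -145.26 − 166.51 = -311.77°.
Normalise into (−180°, 180°]: -311.77° + 360° = 48.23°.
Positive ⇒ the second point lies to the east; separation 48.23°.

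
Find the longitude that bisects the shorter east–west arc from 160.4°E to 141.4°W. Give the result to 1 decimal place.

170.5°W

Signed shortest Δλ from +160.4° to -141.4° is +58.2°.
Midpoint longitude = +160.4° + (+58.2°)/2 = +160.4° + 29.1° = +189.5°.
Normalise into (−180°, 180°]: -170.5°.
(The naïve average (+160.4 + -141.4)/2 = 9.5° is on the wrong side of the globe.)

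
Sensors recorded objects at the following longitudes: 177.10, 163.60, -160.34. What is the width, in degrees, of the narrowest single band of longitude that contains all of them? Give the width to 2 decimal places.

36.06°

Sort the longitudes: -160.34°, +163.60°, +177.10°.
Eastward gaps between consecutive values (wrapping around): 323.94°, 13.50°, 22.56°.
Largest gap = 323.94° ⇒ minimal covering band is its complement: 360° − 323.94° = 36.06°.
Band runs from +163.60° eastward to -160.34°, crossing the antimeridian.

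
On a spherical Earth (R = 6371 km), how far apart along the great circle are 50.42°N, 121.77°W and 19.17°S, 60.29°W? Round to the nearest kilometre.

Δλ = -60.29 − -121.77 = 61.48°.
Δφ = -19.17 − 50.42 = -69.59°.
a = sin²(Δφ/2) + cos φ₁ · cos φ₂ · sin²(Δλ/2) = 0.482869.
c = 2·atan2(√a, √(1−a)) = 1.53653 rad → d = 6371·c ≈ 9789.22 km.

9789 km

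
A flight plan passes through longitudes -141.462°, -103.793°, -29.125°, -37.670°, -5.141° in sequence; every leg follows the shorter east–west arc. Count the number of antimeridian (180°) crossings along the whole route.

0

Leg 1: -141.462° → -103.793°, shortest Δλ = 37.669° (east) — does not cross 180°.
Leg 2: -103.793° → -29.125°, shortest Δλ = 74.668° (east) — does not cross 180°.
Leg 3: -29.125° → -37.670°, shortest Δλ = -8.545° (west) — does not cross 180°.
Leg 4: -37.670° → -5.141°, shortest Δλ = 32.529° (east) — does not cross 180°.
Total crossings: 0.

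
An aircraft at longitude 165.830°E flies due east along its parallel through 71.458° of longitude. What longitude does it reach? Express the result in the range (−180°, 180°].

Start at +165.830°; shift +71.458° → +237.288°.
+237.288° lies outside (−180°, 180°]; subtract 360° → -122.712°.

122.712°W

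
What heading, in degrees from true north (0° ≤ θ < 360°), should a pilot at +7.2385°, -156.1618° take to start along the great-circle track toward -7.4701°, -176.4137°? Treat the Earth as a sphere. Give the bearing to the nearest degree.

234°

Δλ = -176.4137 − -156.1618 = -20.2519°.
θ = atan2( sin Δλ · cos φ₂ , cos φ₁ · sin φ₂ − sin φ₁ · cos φ₂ · cos Δλ )
  = atan2(-0.34321, -0.24618) = -125.651° → normalised to [0°, 360°): 234.349°.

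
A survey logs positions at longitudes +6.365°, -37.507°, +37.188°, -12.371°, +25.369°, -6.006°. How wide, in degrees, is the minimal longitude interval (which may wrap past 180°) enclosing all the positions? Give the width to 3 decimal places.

Sort the longitudes: -37.507°, -12.371°, -6.006°, +6.365°, +25.369°, +37.188°.
Eastward gaps between consecutive values (wrapping around): 25.136°, 6.365°, 12.371°, 19.004°, 11.819°, 285.305°.
Largest gap = 285.305° ⇒ minimal covering band is its complement: 360° − 285.305° = 74.695°.
Band runs from -37.507° eastward to +37.188°.

74.695°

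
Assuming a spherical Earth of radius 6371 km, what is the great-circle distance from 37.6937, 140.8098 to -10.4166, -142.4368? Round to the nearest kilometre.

Δλ = -142.4368 − 140.8098 = -283.2466°; wrapped into (−180°, 180°]: 76.7534°.
Δφ = -10.4166 − 37.6937 = -48.1103°.
a = sin²(Δφ/2) + cos φ₁ · cos φ₂ · sin²(Δλ/2) = 0.466110.
c = 2·atan2(√a, √(1−a)) = 1.50297 rad → d = 6371·c ≈ 9575.39 km.

9575 km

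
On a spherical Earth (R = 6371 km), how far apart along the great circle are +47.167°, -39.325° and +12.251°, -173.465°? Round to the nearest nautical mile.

Δλ = -173.465 − -39.325 = -134.140°.
Δφ = 12.251 − 47.167 = -34.916°.
a = sin²(Δφ/2) + cos φ₁ · cos φ₂ · sin²(Δλ/2) = 0.653537.
c = 2·atan2(√a, √(1−a)) = 1.88291 rad → d = 6371·c ≈ 11996.04 km ≈ 6477.34 nmi.

6477 nmi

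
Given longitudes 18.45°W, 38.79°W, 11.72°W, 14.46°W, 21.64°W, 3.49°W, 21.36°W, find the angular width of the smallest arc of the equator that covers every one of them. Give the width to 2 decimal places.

Sort the longitudes: -38.79°, -21.64°, -21.36°, -18.45°, -14.46°, -11.72°, -3.49°.
Eastward gaps between consecutive values (wrapping around): 17.15°, 0.28°, 2.91°, 3.99°, 2.74°, 8.23°, 324.70°.
Largest gap = 324.70° ⇒ minimal covering band is its complement: 360° − 324.70° = 35.30°.
Band runs from -38.79° eastward to -3.49°.

35.30°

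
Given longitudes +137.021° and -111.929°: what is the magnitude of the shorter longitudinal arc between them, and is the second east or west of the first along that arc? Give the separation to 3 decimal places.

Raw difference: -111.929 − 137.021 = -248.95°.
Normalise into (−180°, 180°]: -248.95° + 360° = 111.05°.
Positive ⇒ the second point lies to the east; separation 111.050°.

111.050° east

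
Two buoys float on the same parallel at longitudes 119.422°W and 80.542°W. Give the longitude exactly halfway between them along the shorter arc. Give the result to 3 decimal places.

99.982°W

Signed shortest Δλ from -119.422° to -80.542° is +38.880°.
Midpoint longitude = -119.422° + (+38.880°)/2 = -119.422° + 19.440° = -99.982°.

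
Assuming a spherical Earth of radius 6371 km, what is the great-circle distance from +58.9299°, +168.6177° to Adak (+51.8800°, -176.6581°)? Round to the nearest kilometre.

Δλ = -176.6581 − 168.6177 = -345.2758°; wrapped into (−180°, 180°]: 14.7242°.
Δφ = 51.8800 − 58.9299 = -7.0499°.
a = sin²(Δφ/2) + cos φ₁ · cos φ₂ · sin²(Δλ/2) = 0.009011.
c = 2·atan2(√a, √(1−a)) = 0.19014 rad → d = 6371·c ≈ 1211.39 km.

1211 km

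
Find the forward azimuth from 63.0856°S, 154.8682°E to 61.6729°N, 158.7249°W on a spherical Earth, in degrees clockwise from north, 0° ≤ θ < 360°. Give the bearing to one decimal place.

Δλ = -158.7249 − 154.8682 = -313.5931°; wrapped into (−180°, 180°]: 46.4069°.
θ = atan2( sin Δλ · cos φ₂ , cos φ₁ · sin φ₂ − sin φ₁ · cos φ₂ · cos Δλ )
  = atan2(0.34366, 0.69020) = 26.469° → normalised to [0°, 360°): 26.469°.

26.5°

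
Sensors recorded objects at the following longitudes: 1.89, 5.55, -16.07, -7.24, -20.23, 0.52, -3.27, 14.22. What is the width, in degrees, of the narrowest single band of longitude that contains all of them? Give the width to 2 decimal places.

34.45°

Sort the longitudes: -20.23°, -16.07°, -7.24°, -3.27°, +0.52°, +1.89°, +5.55°, +14.22°.
Eastward gaps between consecutive values (wrapping around): 4.16°, 8.83°, 3.97°, 3.79°, 1.37°, 3.66°, 8.67°, 325.55°.
Largest gap = 325.55° ⇒ minimal covering band is its complement: 360° − 325.55° = 34.45°.
Band runs from -20.23° eastward to +14.22°.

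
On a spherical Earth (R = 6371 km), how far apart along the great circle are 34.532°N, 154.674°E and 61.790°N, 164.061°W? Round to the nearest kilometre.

4181 km

Δλ = -164.061 − 154.674 = -318.735°; wrapped into (−180°, 180°]: 41.265°.
Δφ = 61.790 − 34.532 = 27.258°.
a = sin²(Δφ/2) + cos φ₁ · cos φ₂ · sin²(Δλ/2) = 0.103876.
c = 2·atan2(√a, √(1−a)) = 0.65631 rad → d = 6371·c ≈ 4181.37 km.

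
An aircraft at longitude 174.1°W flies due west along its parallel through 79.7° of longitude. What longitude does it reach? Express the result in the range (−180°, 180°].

106.2°E

Start at -174.1°; shift −79.7° → -253.8°.
-253.8° lies outside (−180°, 180°]; add 360° → +106.2°.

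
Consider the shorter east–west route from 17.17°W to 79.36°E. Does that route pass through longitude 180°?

No

Signed shortest Δλ = ((79.36 − -17.17 + 180) mod 360) − 180 = 96.53°.
Going east by 96.53° from -17.17° reaches +79.36° without touching 180°.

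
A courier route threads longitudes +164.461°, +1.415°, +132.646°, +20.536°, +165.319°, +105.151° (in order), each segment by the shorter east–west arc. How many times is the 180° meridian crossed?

0

Leg 1: +164.461° → +1.415°, shortest Δλ = -163.046° (west) — does not cross 180°.
Leg 2: +1.415° → +132.646°, shortest Δλ = 131.231° (east) — does not cross 180°.
Leg 3: +132.646° → +20.536°, shortest Δλ = -112.11° (west) — does not cross 180°.
Leg 4: +20.536° → +165.319°, shortest Δλ = 144.783° (east) — does not cross 180°.
Leg 5: +165.319° → +105.151°, shortest Δλ = -60.168° (west) — does not cross 180°.
Total crossings: 0.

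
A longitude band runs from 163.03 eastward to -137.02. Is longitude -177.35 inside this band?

Yes

Band width going east from +163.03° to -137.02°: ((-137.02 − 163.03) mod 360) = 59.95°.
Offset of -177.35° east of the west edge: ((-177.35 − 163.03) mod 360) = 19.62°.
19.62° ≤ 59.95° ⇒ inside.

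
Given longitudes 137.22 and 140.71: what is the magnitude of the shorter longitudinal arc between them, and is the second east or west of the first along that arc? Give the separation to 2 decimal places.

3.49° east

Raw difference: 140.71 − 137.22 = 3.49°.
Normalise into (−180°, 180°]: 3.49° stays 3.49°.
Positive ⇒ the second point lies to the east; separation 3.49°.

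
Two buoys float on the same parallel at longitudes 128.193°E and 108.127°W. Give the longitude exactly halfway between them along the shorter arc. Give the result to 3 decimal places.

169.967°W

Signed shortest Δλ from +128.193° to -108.127° is +123.680°.
Midpoint longitude = +128.193° + (+123.680°)/2 = +128.193° + 61.840° = +190.033°.
Normalise into (−180°, 180°]: -169.967°.
(The naïve average (+128.193 + -108.127)/2 = 10.033° is on the wrong side of the globe.)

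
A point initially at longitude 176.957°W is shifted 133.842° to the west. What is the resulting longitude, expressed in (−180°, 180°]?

Start at -176.957°; shift −133.842° → -310.799°.
-310.799° lies outside (−180°, 180°]; add 360° → +49.201°.

49.201°E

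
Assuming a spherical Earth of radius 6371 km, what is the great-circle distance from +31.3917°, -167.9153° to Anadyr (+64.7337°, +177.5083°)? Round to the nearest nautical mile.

Δλ = 177.5083 − -167.9153 = 345.4236°; wrapped into (−180°, 180°]: -14.5764°.
Δφ = 64.7337 − 31.3917 = 33.3420°.
a = sin²(Δφ/2) + cos φ₁ · cos φ₂ · sin²(Δλ/2) = 0.088161.
c = 2·atan2(√a, √(1−a)) = 0.60293 rad → d = 6371·c ≈ 3841.27 km ≈ 2074.12 nmi.

2074 nmi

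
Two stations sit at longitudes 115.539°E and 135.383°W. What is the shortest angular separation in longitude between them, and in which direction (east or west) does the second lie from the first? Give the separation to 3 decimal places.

109.078° east

Raw difference: -135.383 − 115.539 = -250.922°.
Normalise into (−180°, 180°]: -250.922° + 360° = 109.078°.
Positive ⇒ the second point lies to the east; separation 109.078°.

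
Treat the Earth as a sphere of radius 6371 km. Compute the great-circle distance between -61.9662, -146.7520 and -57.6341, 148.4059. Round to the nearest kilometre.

3504 km

Δλ = 148.4059 − -146.7520 = 295.1579°; wrapped into (−180°, 180°]: -64.8421°.
Δφ = -57.6341 − -61.9662 = 4.3321°.
a = sin²(Δφ/2) + cos φ₁ · cos φ₂ · sin²(Δλ/2) = 0.073749.
c = 2·atan2(√a, √(1−a)) = 0.55004 rad → d = 6371·c ≈ 3504.32 km.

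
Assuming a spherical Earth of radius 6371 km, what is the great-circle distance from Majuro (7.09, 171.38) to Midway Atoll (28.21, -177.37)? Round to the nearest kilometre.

Δλ = -177.37 − 171.38 = -348.75°; wrapped into (−180°, 180°]: 11.25°.
Δφ = 28.21 − 7.09 = 21.12°.
a = sin²(Δφ/2) + cos φ₁ · cos φ₂ · sin²(Δλ/2) = 0.041988.
c = 2·atan2(√a, √(1−a)) = 0.41274 rad → d = 6371·c ≈ 2629.57 km.

2630 km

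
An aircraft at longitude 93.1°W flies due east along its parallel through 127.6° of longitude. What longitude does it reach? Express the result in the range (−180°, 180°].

Start at -93.1°; shift +127.6° → +34.5°.
+34.5° already lies in (−180°, 180°].

34.5°E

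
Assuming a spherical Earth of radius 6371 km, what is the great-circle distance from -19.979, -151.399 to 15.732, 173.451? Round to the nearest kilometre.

Δλ = 173.451 − -151.399 = 324.850°; wrapped into (−180°, 180°]: -35.150°.
Δφ = 15.732 − -19.979 = 35.711°.
a = sin²(Δφ/2) + cos φ₁ · cos φ₂ · sin²(Δλ/2) = 0.176493.
c = 2·atan2(√a, √(1−a)) = 0.86714 rad → d = 6371·c ≈ 5524.52 km.

5525 km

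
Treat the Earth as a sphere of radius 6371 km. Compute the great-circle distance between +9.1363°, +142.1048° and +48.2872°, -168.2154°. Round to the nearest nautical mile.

3426 nmi

Δλ = -168.2154 − 142.1048 = -310.3202°; wrapped into (−180°, 180°]: 49.6798°.
Δφ = 48.2872 − 9.1363 = 39.1509°.
a = sin²(Δφ/2) + cos φ₁ · cos φ₂ · sin²(Δλ/2) = 0.228190.
c = 2·atan2(√a, √(1−a)) = 0.99605 rad → d = 6371·c ≈ 6345.86 km ≈ 3426.49 nmi.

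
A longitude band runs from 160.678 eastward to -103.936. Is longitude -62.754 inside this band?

Band width going east from +160.678° to -103.936°: ((-103.936 − 160.678) mod 360) = 95.386°.
Offset of -62.754° east of the west edge: ((-62.754 − 160.678) mod 360) = 136.568°.
136.568° > 95.386° ⇒ outside.

No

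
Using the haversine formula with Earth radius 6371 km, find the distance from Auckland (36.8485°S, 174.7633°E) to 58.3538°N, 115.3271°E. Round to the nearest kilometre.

Δλ = 115.3271 − 174.7633 = -59.4362°.
Δφ = 58.3538 − -36.8485 = 95.2023°.
a = sin²(Δφ/2) + cos φ₁ · cos φ₂ · sin²(Δλ/2) = 0.648516.
c = 2·atan2(√a, √(1−a)) = 1.87238 rad → d = 6371·c ≈ 11928.93 km.

11929 km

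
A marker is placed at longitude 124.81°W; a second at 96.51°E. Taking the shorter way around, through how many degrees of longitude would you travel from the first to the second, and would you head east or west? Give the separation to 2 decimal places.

138.68° west

Raw difference: 96.51 − -124.81 = 221.32°.
Normalise into (−180°, 180°]: 221.32° − 360° = -138.68°.
Negative ⇒ the second point lies to the west; separation 138.68°.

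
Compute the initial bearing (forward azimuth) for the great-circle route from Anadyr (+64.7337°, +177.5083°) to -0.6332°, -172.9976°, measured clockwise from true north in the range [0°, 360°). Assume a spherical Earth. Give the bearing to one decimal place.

Δλ = -172.9976 − 177.5083 = -350.5059°; wrapped into (−180°, 180°]: 9.4941°.
θ = atan2( sin Δλ · cos φ₂ , cos φ₁ · sin φ₂ − sin φ₁ · cos φ₂ · cos Δλ )
  = atan2(0.16494, -0.89661) = 169.577° → normalised to [0°, 360°): 169.577°.

169.6°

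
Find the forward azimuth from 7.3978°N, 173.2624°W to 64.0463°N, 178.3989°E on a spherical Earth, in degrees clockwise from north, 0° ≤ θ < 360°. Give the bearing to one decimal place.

355.7°

Δλ = 178.3989 − -173.2624 = 351.6613°; wrapped into (−180°, 180°]: -8.3387°.
θ = atan2( sin Δλ · cos φ₂ , cos φ₁ · sin φ₂ − sin φ₁ · cos φ₂ · cos Δλ )
  = atan2(-0.06347, 0.83591) = -4.342° → normalised to [0°, 360°): 355.658°.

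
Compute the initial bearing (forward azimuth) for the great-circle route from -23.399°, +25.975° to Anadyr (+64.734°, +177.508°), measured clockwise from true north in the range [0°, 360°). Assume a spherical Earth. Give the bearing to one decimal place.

Δλ = 177.508 − 25.975 = 151.533°.
θ = atan2( sin Δλ · cos φ₂ , cos φ₁ · sin φ₂ − sin φ₁ · cos φ₂ · cos Δλ )
  = atan2(0.20345, 0.68095) = 16.634° → normalised to [0°, 360°): 16.634°.

16.6°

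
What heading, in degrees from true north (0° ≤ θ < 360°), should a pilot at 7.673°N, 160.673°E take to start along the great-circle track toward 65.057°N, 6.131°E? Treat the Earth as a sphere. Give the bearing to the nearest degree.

349°

Δλ = 6.131 − 160.673 = -154.542°.
θ = atan2( sin Δλ · cos φ₂ , cos φ₁ · sin φ₂ − sin φ₁ · cos φ₂ · cos Δλ )
  = atan2(-0.18127, 0.94945) = -10.809° → normalised to [0°, 360°): 349.191°.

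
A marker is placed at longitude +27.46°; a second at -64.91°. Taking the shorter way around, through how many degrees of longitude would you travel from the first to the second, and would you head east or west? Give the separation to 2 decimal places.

Raw difference: -64.91 − 27.46 = -92.37°.
Normalise into (−180°, 180°]: -92.37° stays -92.37°.
Negative ⇒ the second point lies to the west; separation 92.37°.

92.37° west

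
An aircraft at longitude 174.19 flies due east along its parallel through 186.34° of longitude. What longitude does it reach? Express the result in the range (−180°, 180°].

Start at +174.19°; shift +186.34° → +360.53°.
+360.53° lies outside (−180°, 180°]; subtract 360° → +0.53°.

+0.53°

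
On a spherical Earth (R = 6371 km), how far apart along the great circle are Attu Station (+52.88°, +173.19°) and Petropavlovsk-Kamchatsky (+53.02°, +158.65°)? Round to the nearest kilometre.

973 km

Δλ = 158.65 − 173.19 = -14.54°.
Δφ = 53.02 − 52.88 = 0.14°.
a = sin²(Δφ/2) + cos φ₁ · cos φ₂ · sin²(Δλ/2) = 0.005815.
c = 2·atan2(√a, √(1−a)) = 0.15266 rad → d = 6371·c ≈ 972.58 km.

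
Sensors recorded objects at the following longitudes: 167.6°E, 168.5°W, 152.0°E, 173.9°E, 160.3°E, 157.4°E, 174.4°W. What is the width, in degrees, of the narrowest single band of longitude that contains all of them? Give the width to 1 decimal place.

Sort the longitudes: -174.4°, -168.5°, +152.0°, +157.4°, +160.3°, +167.6°, +173.9°.
Eastward gaps between consecutive values (wrapping around): 5.9°, 320.5°, 5.4°, 2.9°, 7.3°, 6.3°, 11.7°.
Largest gap = 320.5° ⇒ minimal covering band is its complement: 360° − 320.5° = 39.5°.
Band runs from +152.0° eastward to -168.5°, crossing the antimeridian.

39.5°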